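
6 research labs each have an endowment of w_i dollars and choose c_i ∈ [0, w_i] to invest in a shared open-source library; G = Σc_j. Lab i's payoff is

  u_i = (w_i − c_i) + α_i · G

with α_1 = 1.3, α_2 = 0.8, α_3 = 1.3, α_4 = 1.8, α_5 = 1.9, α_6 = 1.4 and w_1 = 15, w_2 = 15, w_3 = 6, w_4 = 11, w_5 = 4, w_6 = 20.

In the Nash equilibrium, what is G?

∂u_i/∂c_i = α_i − 1, so lab i contributes w_i if α_i > 1, else 0.
α_i > 1 for i ∈ {1, 3, 4, 5, 6}; NE contributions (15, 0, 6, 11, 4, 20), G = 56.

56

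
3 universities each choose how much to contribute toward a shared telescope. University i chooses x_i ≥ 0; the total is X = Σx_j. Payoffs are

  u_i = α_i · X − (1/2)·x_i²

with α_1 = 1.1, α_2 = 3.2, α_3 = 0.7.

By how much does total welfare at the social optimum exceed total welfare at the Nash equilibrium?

18.47

University i's FOC: ∂u_i/∂x_i = α_i − x_i = 0, so x_i* = α_i.
NE contributions = (1.1, 3.2, 0.7); X = 5.
W^NE = (Σα)·X − ½Σα_i² = 5² − ½·11.94 = 19.03.
Planner sets x_i = Σα_j = 5 for every i, so X^SO = 3·5 = 15.
W^SO = (Σα)·X^SO − ½·3·(Σα)² = (3/2)·5² = 37.5.
Deadweight loss = W^SO − W^NE = 18.47.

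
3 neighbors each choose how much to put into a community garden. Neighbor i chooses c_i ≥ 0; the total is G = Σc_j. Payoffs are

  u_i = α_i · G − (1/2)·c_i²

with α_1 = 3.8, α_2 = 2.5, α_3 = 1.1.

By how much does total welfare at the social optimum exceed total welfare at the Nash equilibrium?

Neighbor i's FOC: ∂u_i/∂c_i = α_i − c_i = 0, so c_i* = α_i.
NE contributions = (3.8, 2.5, 1.1); G = 7.4.
W^NE = (Σα)·G − ½Σα_i² = 7.4² − ½·21.9 = 43.81.
Planner sets c_i = Σα_j = 7.4 for every i, so G^SO = 3·7.4 = 22.2.
W^SO = (Σα)·G^SO − ½·3·(Σα)² = (3/2)·7.4² = 82.14.
Deadweight loss = W^SO − W^NE = 38.33.

38.33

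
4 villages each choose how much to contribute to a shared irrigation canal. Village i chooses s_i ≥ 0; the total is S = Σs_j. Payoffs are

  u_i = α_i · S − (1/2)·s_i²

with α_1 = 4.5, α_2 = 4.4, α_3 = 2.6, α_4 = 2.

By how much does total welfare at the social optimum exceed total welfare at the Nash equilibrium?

Village i's FOC: ∂u_i/∂s_i = α_i − s_i = 0, so s_i* = α_i.
NE contributions = (4.5, 4.4, 2.6, 2); S = 13.5.
W^NE = (Σα)·S − ½Σα_i² = 13.5² − ½·50.37 = 157.065.
Planner sets s_i = Σα_j = 13.5 for every i, so S^SO = 4·13.5 = 54.
W^SO = (Σα)·S^SO − ½·4·(Σα)² = (4/2)·13.5² = 364.5.
Deadweight loss = W^SO − W^NE = 207.435.

207.435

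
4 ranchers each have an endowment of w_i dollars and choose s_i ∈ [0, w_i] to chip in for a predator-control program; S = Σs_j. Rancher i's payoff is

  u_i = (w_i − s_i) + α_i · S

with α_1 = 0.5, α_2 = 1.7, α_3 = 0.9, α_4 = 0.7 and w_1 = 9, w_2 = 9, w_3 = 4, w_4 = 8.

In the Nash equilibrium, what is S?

9

∂u_i/∂s_i = α_i − 1, so rancher i contributes w_i if α_i > 1, else 0.
α_i > 1 for i ∈ {2}; NE contributions (0, 9, 0, 0), S = 9.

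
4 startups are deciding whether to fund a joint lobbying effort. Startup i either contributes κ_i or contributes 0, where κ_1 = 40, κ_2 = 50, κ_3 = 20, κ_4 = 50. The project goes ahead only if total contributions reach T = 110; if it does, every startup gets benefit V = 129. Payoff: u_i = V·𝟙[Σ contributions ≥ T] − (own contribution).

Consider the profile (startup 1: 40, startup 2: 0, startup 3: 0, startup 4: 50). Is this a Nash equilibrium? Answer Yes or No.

No

Total = 90 < 110: not provided.
Startup 1 (pledges 40, payoff -40): dropping to 0 → total 50, payoff 0. Profitable deviation.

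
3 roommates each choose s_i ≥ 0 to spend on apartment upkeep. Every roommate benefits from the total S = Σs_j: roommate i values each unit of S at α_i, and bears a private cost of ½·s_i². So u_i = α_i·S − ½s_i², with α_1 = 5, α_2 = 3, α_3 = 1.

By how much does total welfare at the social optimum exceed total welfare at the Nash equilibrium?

58

Roommate i's FOC: ∂u_i/∂s_i = α_i − s_i = 0, so s_i* = α_i.
NE contributions = (5, 3, 1); S = 9.
W^NE = (Σα)·S − ½Σα_i² = 9² − ½·35 = 63.5.
Planner sets s_i = Σα_j = 9 for every i, so S^SO = 3·9 = 27.
W^SO = (Σα)·S^SO − ½·3·(Σα)² = (3/2)·9² = 121.5.
Deadweight loss = W^SO − W^NE = 58.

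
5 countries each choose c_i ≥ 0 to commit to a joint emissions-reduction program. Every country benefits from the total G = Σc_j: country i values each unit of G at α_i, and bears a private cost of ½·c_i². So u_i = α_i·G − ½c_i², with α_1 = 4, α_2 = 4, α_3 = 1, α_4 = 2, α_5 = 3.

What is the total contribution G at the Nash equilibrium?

14

Country i's FOC: ∂u_i/∂c_i = α_i − c_i = 0, so c_i* = α_i.
NE contributions = (4, 4, 1, 2, 3); G = 14.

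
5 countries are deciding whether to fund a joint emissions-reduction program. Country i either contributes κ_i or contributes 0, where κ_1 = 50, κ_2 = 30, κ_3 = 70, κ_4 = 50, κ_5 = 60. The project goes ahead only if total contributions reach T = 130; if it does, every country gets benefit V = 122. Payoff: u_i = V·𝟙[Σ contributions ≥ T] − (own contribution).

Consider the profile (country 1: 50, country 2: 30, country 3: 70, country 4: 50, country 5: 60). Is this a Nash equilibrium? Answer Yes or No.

Total = 260 ≥ 130: provided.
Country 1 (pledges 50, payoff 72): dropping to 0 → total 210, payoff 122. Profitable deviation.

No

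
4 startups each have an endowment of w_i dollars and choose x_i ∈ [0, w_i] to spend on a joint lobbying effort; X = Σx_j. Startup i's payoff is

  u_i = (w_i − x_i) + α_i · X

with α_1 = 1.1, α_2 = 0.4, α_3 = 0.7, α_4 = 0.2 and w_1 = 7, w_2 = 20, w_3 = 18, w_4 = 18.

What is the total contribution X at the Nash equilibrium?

∂u_i/∂x_i = α_i − 1, so startup i contributes w_i if α_i > 1, else 0.
α_i > 1 for i ∈ {1}; NE contributions (7, 0, 0, 0), X = 7.

7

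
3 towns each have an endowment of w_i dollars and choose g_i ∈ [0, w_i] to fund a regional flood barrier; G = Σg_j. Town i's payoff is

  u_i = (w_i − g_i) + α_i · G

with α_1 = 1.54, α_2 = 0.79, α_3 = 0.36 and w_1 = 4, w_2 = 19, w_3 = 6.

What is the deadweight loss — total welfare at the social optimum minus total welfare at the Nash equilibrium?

42.25

∂u_i/∂g_i = α_i − 1, so town i contributes w_i if α_i > 1, else 0.
α_i > 1 for i ∈ {1}; NE contributions (4, 0, 0), G = 4.
W^NE = Σw_i − G^NE + (Σα_i)·G^NE = 29 + 1.69·4 = 35.76.
Planner: ∂(Σu_j)/∂g_i = Σα_j − 1 = 1.69 > 0, so everyone contributes w_i; G^SO = 29, W^SO = 29 + 1.69·29 = 78.01.
Deadweight loss = 42.25.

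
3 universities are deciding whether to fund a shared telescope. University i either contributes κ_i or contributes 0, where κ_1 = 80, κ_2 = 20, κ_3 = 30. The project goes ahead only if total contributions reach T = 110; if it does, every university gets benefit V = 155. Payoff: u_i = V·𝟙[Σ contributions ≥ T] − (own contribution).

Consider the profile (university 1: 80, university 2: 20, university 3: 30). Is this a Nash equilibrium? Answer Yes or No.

Total = 130 ≥ 110: provided.
University 1 (pledges 80, payoff 75): dropping to 0 → total 50, payoff 0. No gain.
University 2 (pledges 20, payoff 135): dropping to 0 → total 110, payoff 155. Profitable deviation.

No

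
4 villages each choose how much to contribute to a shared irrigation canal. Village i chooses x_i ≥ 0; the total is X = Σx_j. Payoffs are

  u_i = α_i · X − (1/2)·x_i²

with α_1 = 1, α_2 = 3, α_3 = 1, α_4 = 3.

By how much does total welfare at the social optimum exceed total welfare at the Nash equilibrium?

74

Village i's FOC: ∂u_i/∂x_i = α_i − x_i = 0, so x_i* = α_i.
NE contributions = (1, 3, 1, 3); X = 8.
W^NE = (Σα)·X − ½Σα_i² = 8² − ½·20 = 54.
Planner sets x_i = Σα_j = 8 for every i, so X^SO = 4·8 = 32.
W^SO = (Σα)·X^SO − ½·4·(Σα)² = (4/2)·8² = 128.
Deadweight loss = W^SO − W^NE = 74.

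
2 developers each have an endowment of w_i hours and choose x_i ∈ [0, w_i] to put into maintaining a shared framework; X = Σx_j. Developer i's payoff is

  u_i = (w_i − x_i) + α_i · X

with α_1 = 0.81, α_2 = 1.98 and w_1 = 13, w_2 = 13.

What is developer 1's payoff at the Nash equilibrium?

23.53

∂u_i/∂x_i = α_i − 1, so developer i contributes w_i if α_i > 1, else 0.
α_i > 1 for i ∈ {2}; NE contributions (0, 13), X = 13.
u_1 = (13 − 0) + 0.81·13 = 23.53.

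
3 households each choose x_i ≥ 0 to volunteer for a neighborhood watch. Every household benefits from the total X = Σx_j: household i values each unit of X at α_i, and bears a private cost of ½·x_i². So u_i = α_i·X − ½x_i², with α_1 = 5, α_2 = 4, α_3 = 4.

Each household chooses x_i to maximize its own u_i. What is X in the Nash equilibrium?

13

Household i's FOC: ∂u_i/∂x_i = α_i − x_i = 0, so x_i* = α_i.
NE contributions = (5, 4, 4); X = 13.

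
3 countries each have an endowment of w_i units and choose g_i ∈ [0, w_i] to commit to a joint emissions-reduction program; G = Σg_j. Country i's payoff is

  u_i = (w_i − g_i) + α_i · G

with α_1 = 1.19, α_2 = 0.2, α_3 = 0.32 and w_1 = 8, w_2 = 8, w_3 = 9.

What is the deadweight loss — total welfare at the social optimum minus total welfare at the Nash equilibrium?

∂u_i/∂g_i = α_i − 1, so country i contributes w_i if α_i > 1, else 0.
α_i > 1 for i ∈ {1}; NE contributions (8, 0, 0), G = 8.
W^NE = Σw_i − G^NE + (Σα_i)·G^NE = 25 + 0.71·8 = 30.68.
Planner: ∂(Σu_j)/∂g_i = Σα_j − 1 = 0.71 > 0, so everyone contributes w_i; G^SO = 25, W^SO = 25 + 0.71·25 = 42.75.
Deadweight loss = 12.07.

12.07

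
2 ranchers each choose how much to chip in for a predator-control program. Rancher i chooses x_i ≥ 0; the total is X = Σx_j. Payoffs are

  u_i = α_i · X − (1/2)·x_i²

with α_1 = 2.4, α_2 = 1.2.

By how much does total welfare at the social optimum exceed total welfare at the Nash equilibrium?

3.6

Rancher i's FOC: ∂u_i/∂x_i = α_i − x_i = 0, so x_i* = α_i.
NE contributions = (2.4, 1.2); X = 3.6.
W^NE = (Σα)·X − ½Σα_i² = 3.6² − ½·7.2 = 9.36.
Planner sets x_i = Σα_j = 3.6 for every i, so X^SO = 2·3.6 = 7.2.
W^SO = (Σα)·X^SO − ½·2·(Σα)² = (2/2)·3.6² = 12.96.
Deadweight loss = W^SO − W^NE = 3.6.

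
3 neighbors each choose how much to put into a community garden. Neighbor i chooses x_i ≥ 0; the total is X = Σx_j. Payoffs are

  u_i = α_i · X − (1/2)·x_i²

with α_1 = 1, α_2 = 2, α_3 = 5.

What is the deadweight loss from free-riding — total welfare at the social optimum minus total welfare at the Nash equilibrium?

47

Neighbor i's FOC: ∂u_i/∂x_i = α_i − x_i = 0, so x_i* = α_i.
NE contributions = (1, 2, 5); X = 8.
W^NE = (Σα)·X − ½Σα_i² = 8² − ½·30 = 49.
Planner sets x_i = Σα_j = 8 for every i, so X^SO = 3·8 = 24.
W^SO = (Σα)·X^SO − ½·3·(Σα)² = (3/2)·8² = 96.
Deadweight loss = W^SO − W^NE = 47.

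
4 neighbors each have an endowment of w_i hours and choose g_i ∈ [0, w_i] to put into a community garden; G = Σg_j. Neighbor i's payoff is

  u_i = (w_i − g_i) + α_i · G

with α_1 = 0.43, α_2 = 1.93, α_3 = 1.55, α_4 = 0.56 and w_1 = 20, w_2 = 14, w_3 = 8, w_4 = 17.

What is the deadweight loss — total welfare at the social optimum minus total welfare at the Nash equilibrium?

128.39

∂u_i/∂g_i = α_i − 1, so neighbor i contributes w_i if α_i > 1, else 0.
α_i > 1 for i ∈ {2, 3}; NE contributions (0, 14, 8, 0), G = 22.
W^NE = Σw_i − G^NE + (Σα_i)·G^NE = 59 + 3.47·22 = 135.34.
Planner: ∂(Σu_j)/∂g_i = Σα_j − 1 = 3.47 > 0, so everyone contributes w_i; G^SO = 59, W^SO = 59 + 3.47·59 = 263.73.
Deadweight loss = 128.39.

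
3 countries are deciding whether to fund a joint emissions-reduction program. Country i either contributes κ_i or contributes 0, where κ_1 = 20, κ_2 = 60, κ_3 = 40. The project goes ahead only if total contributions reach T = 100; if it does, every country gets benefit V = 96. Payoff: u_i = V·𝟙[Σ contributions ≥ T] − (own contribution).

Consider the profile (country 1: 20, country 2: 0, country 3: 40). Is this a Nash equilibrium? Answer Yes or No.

No

Total = 60 < 100: not provided.
Country 1 (pledges 20, payoff -20): dropping to 0 → total 40, payoff 0. Profitable deviation.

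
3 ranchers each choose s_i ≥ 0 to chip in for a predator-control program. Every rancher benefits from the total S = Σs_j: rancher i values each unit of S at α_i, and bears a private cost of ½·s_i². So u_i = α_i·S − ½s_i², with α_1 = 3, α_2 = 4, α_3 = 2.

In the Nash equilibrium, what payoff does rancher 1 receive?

Rancher i's FOC: ∂u_i/∂s_i = α_i − s_i = 0, so s_i* = α_i.
NE contributions = (3, 4, 2); S = 9.
u_1 = α_1·S − ½·(s_1)² = 3·9 − ½·3² = 22.5.

22.5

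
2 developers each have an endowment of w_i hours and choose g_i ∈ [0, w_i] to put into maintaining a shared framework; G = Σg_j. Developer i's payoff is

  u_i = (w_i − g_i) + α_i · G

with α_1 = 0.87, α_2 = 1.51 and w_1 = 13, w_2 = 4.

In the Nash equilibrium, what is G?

∂u_i/∂g_i = α_i − 1, so developer i contributes w_i if α_i > 1, else 0.
α_i > 1 for i ∈ {2}; NE contributions (0, 4), G = 4.

4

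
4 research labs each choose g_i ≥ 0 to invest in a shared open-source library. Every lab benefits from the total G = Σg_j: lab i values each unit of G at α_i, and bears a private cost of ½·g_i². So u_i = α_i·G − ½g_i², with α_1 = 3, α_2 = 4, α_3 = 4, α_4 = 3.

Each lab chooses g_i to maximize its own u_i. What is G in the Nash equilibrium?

Lab i's FOC: ∂u_i/∂g_i = α_i − g_i = 0, so g_i* = α_i.
NE contributions = (3, 4, 4, 3); G = 14.

14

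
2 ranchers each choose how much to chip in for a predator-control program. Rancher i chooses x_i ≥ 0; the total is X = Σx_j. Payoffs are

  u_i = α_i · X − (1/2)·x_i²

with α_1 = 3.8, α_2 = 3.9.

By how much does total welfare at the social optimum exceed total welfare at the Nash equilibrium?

Rancher i's FOC: ∂u_i/∂x_i = α_i − x_i = 0, so x_i* = α_i.
NE contributions = (3.8, 3.9); X = 7.7.
W^NE = (Σα)·X − ½Σα_i² = 7.7² − ½·29.65 = 44.465.
Planner sets x_i = Σα_j = 7.7 for every i, so X^SO = 2·7.7 = 15.4.
W^SO = (Σα)·X^SO − ½·2·(Σα)² = (2/2)·7.7² = 59.29.
Deadweight loss = W^SO − W^NE = 14.825.

14.825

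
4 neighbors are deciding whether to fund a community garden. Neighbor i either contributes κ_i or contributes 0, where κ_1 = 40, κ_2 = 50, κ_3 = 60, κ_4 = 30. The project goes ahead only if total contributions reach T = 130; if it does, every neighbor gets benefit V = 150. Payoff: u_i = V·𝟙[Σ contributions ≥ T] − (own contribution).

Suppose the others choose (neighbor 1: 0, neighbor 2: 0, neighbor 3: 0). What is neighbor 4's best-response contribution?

0

Others' total = 0. Even contributing 30 gives 30 < 130: no benefit either way.
Best response: 0.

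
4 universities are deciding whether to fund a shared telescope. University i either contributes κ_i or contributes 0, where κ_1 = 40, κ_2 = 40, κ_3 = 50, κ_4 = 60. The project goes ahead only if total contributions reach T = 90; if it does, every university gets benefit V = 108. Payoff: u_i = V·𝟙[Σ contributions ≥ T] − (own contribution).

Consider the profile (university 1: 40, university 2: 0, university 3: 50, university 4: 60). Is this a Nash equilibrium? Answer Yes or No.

No

Total = 150 ≥ 90: provided.
University 1 (pledges 40, payoff 68): dropping to 0 → total 110, payoff 108. Profitable deviation.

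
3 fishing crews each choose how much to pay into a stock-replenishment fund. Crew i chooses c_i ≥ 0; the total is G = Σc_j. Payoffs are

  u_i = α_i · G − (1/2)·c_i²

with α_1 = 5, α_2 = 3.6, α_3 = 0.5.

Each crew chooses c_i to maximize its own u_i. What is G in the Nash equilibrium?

9.1

Crew i's FOC: ∂u_i/∂c_i = α_i − c_i = 0, so c_i* = α_i.
NE contributions = (5, 3.6, 0.5); G = 9.1.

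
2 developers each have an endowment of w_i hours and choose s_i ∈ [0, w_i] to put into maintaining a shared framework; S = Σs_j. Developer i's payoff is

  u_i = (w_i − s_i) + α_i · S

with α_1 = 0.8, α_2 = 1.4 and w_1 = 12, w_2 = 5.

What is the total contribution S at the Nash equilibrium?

∂u_i/∂s_i = α_i − 1, so developer i contributes w_i if α_i > 1, else 0.
α_i > 1 for i ∈ {2}; NE contributions (0, 5), S = 5.

5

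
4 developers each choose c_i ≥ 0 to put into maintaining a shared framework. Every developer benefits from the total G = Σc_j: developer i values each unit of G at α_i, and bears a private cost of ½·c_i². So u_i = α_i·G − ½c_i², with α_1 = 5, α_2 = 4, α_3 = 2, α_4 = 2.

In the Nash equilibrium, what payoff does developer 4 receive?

Developer i's FOC: ∂u_i/∂c_i = α_i − c_i = 0, so c_i* = α_i.
NE contributions = (5, 4, 2, 2); G = 13.
u_4 = α_4·G − ½·(c_4)² = 2·13 − ½·2² = 24.

24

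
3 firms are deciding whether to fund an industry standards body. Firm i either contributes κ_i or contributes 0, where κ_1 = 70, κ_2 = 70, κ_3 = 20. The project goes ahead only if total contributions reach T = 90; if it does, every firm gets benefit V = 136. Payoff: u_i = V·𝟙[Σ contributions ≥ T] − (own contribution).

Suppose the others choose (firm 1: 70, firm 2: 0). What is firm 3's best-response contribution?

20

Others' total = 70. Contributing 20 brings total to 90 ≥ 90: gain V − κ_3 = 116.
Best response: 20.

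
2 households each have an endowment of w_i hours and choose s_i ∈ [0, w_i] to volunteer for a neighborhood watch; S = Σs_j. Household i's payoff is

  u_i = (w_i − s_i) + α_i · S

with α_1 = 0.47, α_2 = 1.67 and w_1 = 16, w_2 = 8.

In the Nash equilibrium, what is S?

8

∂u_i/∂s_i = α_i − 1, so household i contributes w_i if α_i > 1, else 0.
α_i > 1 for i ∈ {2}; NE contributions (0, 8), S = 8.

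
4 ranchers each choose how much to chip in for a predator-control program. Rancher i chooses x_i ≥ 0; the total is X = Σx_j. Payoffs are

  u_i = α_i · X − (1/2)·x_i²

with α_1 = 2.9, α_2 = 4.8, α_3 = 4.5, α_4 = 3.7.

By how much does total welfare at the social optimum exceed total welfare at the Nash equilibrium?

285.505

Rancher i's FOC: ∂u_i/∂x_i = α_i − x_i = 0, so x_i* = α_i.
NE contributions = (2.9, 4.8, 4.5, 3.7); X = 15.9.
W^NE = (Σα)·X − ½Σα_i² = 15.9² − ½·65.39 = 220.115.
Planner sets x_i = Σα_j = 15.9 for every i, so X^SO = 4·15.9 = 63.6.
W^SO = (Σα)·X^SO − ½·4·(Σα)² = (4/2)·15.9² = 505.62.
Deadweight loss = W^SO − W^NE = 285.505.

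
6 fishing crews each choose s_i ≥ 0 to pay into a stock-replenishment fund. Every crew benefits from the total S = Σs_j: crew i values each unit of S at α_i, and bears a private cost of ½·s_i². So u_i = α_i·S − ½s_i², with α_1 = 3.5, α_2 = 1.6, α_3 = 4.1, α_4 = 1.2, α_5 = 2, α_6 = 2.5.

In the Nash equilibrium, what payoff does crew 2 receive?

22.56

Crew i's FOC: ∂u_i/∂s_i = α_i − s_i = 0, so s_i* = α_i.
NE contributions = (3.5, 1.6, 4.1, 1.2, 2, 2.5); S = 14.9.
u_2 = α_2·S − ½·(s_2)² = 1.6·14.9 − ½·1.6² = 22.56.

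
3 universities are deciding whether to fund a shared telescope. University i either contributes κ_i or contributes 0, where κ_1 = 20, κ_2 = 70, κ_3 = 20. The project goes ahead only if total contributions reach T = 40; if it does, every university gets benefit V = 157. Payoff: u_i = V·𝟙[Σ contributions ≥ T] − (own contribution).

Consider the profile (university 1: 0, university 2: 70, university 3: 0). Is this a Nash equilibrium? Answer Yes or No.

Total = 70 ≥ 40: provided.
University 1 (pledges 0, payoff 157): pledging 20 → total 90, payoff 137. No gain.
University 2 (pledges 70, payoff 87): dropping to 0 → total 0, payoff 0. No gain.
University 3 (pledges 0, payoff 157): pledging 20 → total 90, payoff 137. No gain.

Yes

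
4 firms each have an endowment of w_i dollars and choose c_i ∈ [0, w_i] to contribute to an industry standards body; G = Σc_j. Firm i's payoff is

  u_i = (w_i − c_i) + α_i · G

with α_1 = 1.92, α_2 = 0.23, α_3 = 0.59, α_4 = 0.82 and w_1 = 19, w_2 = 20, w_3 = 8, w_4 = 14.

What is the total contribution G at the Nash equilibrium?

19

∂u_i/∂c_i = α_i − 1, so firm i contributes w_i if α_i > 1, else 0.
α_i > 1 for i ∈ {1}; NE contributions (19, 0, 0, 0), G = 19.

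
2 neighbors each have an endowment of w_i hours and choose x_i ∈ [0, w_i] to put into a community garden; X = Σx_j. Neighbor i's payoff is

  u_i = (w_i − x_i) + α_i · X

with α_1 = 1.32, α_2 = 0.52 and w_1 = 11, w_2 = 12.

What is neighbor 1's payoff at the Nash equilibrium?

∂u_i/∂x_i = α_i − 1, so neighbor i contributes w_i if α_i > 1, else 0.
α_i > 1 for i ∈ {1}; NE contributions (11, 0), X = 11.
u_1 = (11 − 11) + 1.32·11 = 14.52.

14.52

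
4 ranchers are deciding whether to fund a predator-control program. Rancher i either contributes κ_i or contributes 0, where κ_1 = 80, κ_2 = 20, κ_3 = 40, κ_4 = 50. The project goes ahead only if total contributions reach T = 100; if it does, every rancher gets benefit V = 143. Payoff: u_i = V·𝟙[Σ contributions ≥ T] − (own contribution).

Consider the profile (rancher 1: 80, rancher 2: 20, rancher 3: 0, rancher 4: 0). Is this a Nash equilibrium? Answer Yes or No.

Total = 100 ≥ 100: provided.
Rancher 1 (pledges 80, payoff 63): dropping to 0 → total 20, payoff 0. No gain.
Rancher 2 (pledges 20, payoff 123): dropping to 0 → total 80, payoff 0. No gain.
Rancher 3 (pledges 0, payoff 143): pledging 40 → total 140, payoff 103. No gain.
Rancher 4 (pledges 0, payoff 143): pledging 50 → total 150, payoff 93. No gain.

Yes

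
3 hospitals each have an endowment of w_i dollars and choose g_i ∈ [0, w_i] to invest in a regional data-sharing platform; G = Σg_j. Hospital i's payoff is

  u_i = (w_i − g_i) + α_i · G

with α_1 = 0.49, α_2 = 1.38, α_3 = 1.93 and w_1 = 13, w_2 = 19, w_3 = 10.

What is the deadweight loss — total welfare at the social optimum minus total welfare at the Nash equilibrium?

36.4

∂u_i/∂g_i = α_i − 1, so hospital i contributes w_i if α_i > 1, else 0.
α_i > 1 for i ∈ {2, 3}; NE contributions (0, 19, 10), G = 29.
W^NE = Σw_i − G^NE + (Σα_i)·G^NE = 42 + 2.8·29 = 123.2.
Planner: ∂(Σu_j)/∂g_i = Σα_j − 1 = 2.8 > 0, so everyone contributes w_i; G^SO = 42, W^SO = 42 + 2.8·42 = 159.6.
Deadweight loss = 36.4.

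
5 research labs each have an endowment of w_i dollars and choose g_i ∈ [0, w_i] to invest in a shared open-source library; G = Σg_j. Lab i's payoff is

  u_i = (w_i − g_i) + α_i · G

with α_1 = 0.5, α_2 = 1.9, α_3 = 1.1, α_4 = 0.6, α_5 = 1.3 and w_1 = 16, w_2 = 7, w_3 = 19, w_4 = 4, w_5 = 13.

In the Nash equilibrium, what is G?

39

∂u_i/∂g_i = α_i − 1, so lab i contributes w_i if α_i > 1, else 0.
α_i > 1 for i ∈ {2, 3, 5}; NE contributions (0, 7, 19, 0, 13), G = 39.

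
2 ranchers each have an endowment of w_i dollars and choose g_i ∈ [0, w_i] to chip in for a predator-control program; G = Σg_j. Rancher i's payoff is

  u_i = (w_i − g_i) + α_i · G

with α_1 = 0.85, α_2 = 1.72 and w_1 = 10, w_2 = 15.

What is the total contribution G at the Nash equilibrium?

15

∂u_i/∂g_i = α_i − 1, so rancher i contributes w_i if α_i > 1, else 0.
α_i > 1 for i ∈ {2}; NE contributions (0, 15), G = 15.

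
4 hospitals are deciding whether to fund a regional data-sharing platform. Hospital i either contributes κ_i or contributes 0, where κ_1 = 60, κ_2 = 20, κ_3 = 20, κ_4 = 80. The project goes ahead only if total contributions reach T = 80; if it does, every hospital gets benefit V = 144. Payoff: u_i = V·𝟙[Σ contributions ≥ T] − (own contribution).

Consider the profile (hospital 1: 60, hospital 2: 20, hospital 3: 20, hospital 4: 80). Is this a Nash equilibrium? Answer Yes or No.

No

Total = 180 ≥ 80: provided.
Hospital 1 (pledges 60, payoff 84): dropping to 0 → total 120, payoff 144. Profitable deviation.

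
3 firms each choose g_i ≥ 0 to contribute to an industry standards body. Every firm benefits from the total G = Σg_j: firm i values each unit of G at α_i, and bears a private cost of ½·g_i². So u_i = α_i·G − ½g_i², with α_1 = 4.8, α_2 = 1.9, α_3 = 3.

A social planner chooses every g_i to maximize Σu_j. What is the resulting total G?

29.1

Planner FOC: ∂(Σu_j)/∂g_i = (Σα_j) − g_i = 0, so g_i^SO = Σα_j = 9.7 for every i; G^SO = 29.1.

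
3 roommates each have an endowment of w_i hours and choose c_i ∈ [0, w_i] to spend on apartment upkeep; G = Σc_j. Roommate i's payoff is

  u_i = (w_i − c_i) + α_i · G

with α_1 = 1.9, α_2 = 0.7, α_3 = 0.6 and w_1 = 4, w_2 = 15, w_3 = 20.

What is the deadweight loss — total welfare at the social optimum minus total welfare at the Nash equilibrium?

∂u_i/∂c_i = α_i − 1, so roommate i contributes w_i if α_i > 1, else 0.
α_i > 1 for i ∈ {1}; NE contributions (4, 0, 0), G = 4.
W^NE = Σw_i − G^NE + (Σα_i)·G^NE = 39 + 2.2·4 = 47.8.
Planner: ∂(Σu_j)/∂c_i = Σα_j − 1 = 2.2 > 0, so everyone contributes w_i; G^SO = 39, W^SO = 39 + 2.2·39 = 124.8.
Deadweight loss = 77.

77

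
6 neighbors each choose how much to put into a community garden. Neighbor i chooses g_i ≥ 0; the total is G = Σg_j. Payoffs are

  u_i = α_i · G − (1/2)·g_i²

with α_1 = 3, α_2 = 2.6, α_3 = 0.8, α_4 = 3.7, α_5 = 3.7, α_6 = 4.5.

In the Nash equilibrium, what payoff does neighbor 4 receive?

Neighbor i's FOC: ∂u_i/∂g_i = α_i − g_i = 0, so g_i* = α_i.
NE contributions = (3, 2.6, 0.8, 3.7, 3.7, 4.5); G = 18.3.
u_4 = α_4·G − ½·(g_4)² = 3.7·18.3 − ½·3.7² = 60.865.

60.865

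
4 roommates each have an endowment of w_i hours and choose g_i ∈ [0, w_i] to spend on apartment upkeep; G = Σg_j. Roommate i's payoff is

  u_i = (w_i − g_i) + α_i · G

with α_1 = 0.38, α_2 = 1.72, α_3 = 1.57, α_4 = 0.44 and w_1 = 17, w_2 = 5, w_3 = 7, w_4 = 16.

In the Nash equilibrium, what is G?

∂u_i/∂g_i = α_i − 1, so roommate i contributes w_i if α_i > 1, else 0.
α_i > 1 for i ∈ {2, 3}; NE contributions (0, 5, 7, 0), G = 12.

12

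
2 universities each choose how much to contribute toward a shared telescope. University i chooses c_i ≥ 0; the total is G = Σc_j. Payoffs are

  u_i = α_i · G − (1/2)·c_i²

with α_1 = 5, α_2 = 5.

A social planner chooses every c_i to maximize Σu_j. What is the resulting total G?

Planner FOC: ∂(Σu_j)/∂c_i = (Σα_j) − c_i = 0, so c_i^SO = Σα_j = 10 for every i; G^SO = 20.

20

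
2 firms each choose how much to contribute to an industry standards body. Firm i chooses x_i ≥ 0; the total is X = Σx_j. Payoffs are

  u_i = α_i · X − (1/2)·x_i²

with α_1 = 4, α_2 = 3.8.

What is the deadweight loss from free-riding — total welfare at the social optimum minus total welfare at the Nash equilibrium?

15.22

Firm i's FOC: ∂u_i/∂x_i = α_i − x_i = 0, so x_i* = α_i.
NE contributions = (4, 3.8); X = 7.8.
W^NE = (Σα)·X − ½Σα_i² = 7.8² − ½·30.44 = 45.62.
Planner sets x_i = Σα_j = 7.8 for every i, so X^SO = 2·7.8 = 15.6.
W^SO = (Σα)·X^SO − ½·2·(Σα)² = (2/2)·7.8² = 60.84.
Deadweight loss = W^SO − W^NE = 15.22.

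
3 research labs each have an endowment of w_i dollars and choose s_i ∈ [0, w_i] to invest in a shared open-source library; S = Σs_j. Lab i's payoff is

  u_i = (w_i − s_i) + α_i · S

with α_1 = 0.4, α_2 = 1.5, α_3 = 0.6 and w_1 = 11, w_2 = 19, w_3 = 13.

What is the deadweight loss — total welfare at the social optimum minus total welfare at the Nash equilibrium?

36

∂u_i/∂s_i = α_i − 1, so lab i contributes w_i if α_i > 1, else 0.
α_i > 1 for i ∈ {2}; NE contributions (0, 19, 0), S = 19.
W^NE = Σw_i − S^NE + (Σα_i)·S^NE = 43 + 1.5·19 = 71.5.
Planner: ∂(Σu_j)/∂s_i = Σα_j − 1 = 1.5 > 0, so everyone contributes w_i; S^SO = 43, W^SO = 43 + 1.5·43 = 107.5.
Deadweight loss = 36.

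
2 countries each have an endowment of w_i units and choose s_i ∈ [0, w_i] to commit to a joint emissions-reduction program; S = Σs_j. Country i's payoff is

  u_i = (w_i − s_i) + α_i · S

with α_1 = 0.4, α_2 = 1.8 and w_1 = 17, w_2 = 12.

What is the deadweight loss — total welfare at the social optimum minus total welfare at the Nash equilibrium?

∂u_i/∂s_i = α_i − 1, so country i contributes w_i if α_i > 1, else 0.
α_i > 1 for i ∈ {2}; NE contributions (0, 12), S = 12.
W^NE = Σw_i − S^NE + (Σα_i)·S^NE = 29 + 1.2·12 = 43.4.
Planner: ∂(Σu_j)/∂s_i = Σα_j − 1 = 1.2 > 0, so everyone contributes w_i; S^SO = 29, W^SO = 29 + 1.2·29 = 63.8.
Deadweight loss = 20.4.

20.4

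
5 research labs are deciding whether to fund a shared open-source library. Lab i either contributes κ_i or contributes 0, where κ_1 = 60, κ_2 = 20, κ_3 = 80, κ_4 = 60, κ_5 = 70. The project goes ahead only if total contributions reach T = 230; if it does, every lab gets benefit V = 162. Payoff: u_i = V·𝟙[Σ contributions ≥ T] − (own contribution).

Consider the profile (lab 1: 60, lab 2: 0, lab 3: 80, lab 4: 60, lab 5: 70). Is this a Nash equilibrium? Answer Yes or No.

Yes

Total = 270 ≥ 230: provided.
Lab 1 (pledges 60, payoff 102): dropping to 0 → total 210, payoff 0. No gain.
Lab 2 (pledges 0, payoff 162): pledging 20 → total 290, payoff 142. No gain.
Lab 3 (pledges 80, payoff 82): dropping to 0 → total 190, payoff 0. No gain.
Lab 4 (pledges 60, payoff 102): dropping to 0 → total 210, payoff 0. No gain.
Lab 5 (pledges 70, payoff 92): dropping to 0 → total 200, payoff 0. No gain.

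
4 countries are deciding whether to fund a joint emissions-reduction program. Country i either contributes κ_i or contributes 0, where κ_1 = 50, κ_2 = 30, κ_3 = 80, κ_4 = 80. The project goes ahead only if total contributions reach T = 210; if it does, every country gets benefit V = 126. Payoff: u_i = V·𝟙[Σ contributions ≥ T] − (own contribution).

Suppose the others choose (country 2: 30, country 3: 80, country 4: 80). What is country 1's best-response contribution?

50

Others' total = 190. Contributing 50 brings total to 240 ≥ 210: gain V − κ_1 = 76.
Best response: 50.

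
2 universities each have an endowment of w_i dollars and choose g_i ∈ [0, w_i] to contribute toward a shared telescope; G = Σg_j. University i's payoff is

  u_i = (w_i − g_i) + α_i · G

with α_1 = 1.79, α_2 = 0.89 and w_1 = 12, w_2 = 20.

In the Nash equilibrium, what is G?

∂u_i/∂g_i = α_i − 1, so university i contributes w_i if α_i > 1, else 0.
α_i > 1 for i ∈ {1}; NE contributions (12, 0), G = 12.

12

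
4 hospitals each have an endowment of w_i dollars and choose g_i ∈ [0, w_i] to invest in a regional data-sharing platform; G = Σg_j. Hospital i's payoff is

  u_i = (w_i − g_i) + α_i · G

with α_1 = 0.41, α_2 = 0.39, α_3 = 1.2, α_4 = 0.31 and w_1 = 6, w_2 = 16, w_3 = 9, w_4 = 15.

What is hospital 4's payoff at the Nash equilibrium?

17.79

∂u_i/∂g_i = α_i − 1, so hospital i contributes w_i if α_i > 1, else 0.
α_i > 1 for i ∈ {3}; NE contributions (0, 0, 9, 0), G = 9.
u_4 = (15 − 0) + 0.31·9 = 17.79.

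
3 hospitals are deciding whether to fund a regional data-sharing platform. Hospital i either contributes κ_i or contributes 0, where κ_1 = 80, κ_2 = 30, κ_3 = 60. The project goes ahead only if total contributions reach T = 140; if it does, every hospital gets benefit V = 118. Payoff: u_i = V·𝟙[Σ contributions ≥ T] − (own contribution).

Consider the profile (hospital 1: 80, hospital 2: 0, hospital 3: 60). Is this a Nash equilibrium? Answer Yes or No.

Total = 140 ≥ 140: provided.
Hospital 1 (pledges 80, payoff 38): dropping to 0 → total 60, payoff 0. No gain.
Hospital 2 (pledges 0, payoff 118): pledging 30 → total 170, payoff 88. No gain.
Hospital 3 (pledges 60, payoff 58): dropping to 0 → total 80, payoff 0. No gain.

Yes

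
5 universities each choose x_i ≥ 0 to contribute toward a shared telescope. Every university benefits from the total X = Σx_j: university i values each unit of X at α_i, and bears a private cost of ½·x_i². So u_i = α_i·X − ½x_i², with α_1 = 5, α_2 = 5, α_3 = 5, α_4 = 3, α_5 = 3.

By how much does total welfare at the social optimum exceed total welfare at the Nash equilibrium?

University i's FOC: ∂u_i/∂x_i = α_i − x_i = 0, so x_i* = α_i.
NE contributions = (5, 5, 5, 3, 3); X = 21.
W^NE = (Σα)·X − ½Σα_i² = 21² − ½·93 = 394.5.
Planner sets x_i = Σα_j = 21 for every i, so X^SO = 5·21 = 105.
W^SO = (Σα)·X^SO − ½·5·(Σα)² = (5/2)·21² = 1102.5.
Deadweight loss = W^SO − W^NE = 708.

708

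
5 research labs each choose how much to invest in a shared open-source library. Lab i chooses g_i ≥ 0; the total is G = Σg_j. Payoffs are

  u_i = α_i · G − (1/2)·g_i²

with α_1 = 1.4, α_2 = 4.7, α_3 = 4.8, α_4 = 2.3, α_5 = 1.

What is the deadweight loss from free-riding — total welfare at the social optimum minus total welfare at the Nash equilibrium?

Lab i's FOC: ∂u_i/∂g_i = α_i − g_i = 0, so g_i* = α_i.
NE contributions = (1.4, 4.7, 4.8, 2.3, 1); G = 14.2.
W^NE = (Σα)·G − ½Σα_i² = 14.2² − ½·53.38 = 174.95.
Planner sets g_i = Σα_j = 14.2 for every i, so G^SO = 5·14.2 = 71.
W^SO = (Σα)·G^SO − ½·5·(Σα)² = (5/2)·14.2² = 504.1.
Deadweight loss = W^SO − W^NE = 329.15.

329.15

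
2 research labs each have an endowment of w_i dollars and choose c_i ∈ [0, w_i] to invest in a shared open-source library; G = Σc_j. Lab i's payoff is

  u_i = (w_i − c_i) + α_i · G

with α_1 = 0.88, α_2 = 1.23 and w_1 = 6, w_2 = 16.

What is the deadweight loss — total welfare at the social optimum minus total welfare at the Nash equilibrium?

∂u_i/∂c_i = α_i − 1, so lab i contributes w_i if α_i > 1, else 0.
α_i > 1 for i ∈ {2}; NE contributions (0, 16), G = 16.
W^NE = Σw_i − G^NE + (Σα_i)·G^NE = 22 + 1.11·16 = 39.76.
Planner: ∂(Σu_j)/∂c_i = Σα_j − 1 = 1.11 > 0, so everyone contributes w_i; G^SO = 22, W^SO = 22 + 1.11·22 = 46.42.
Deadweight loss = 6.66.

6.66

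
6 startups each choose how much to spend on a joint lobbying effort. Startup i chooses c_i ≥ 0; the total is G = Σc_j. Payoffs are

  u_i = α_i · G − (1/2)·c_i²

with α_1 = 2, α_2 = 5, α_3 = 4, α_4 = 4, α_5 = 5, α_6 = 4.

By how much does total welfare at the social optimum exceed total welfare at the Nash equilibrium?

Startup i's FOC: ∂u_i/∂c_i = α_i − c_i = 0, so c_i* = α_i.
NE contributions = (2, 5, 4, 4, 5, 4); G = 24.
W^NE = (Σα)·G − ½Σα_i² = 24² − ½·102 = 525.
Planner sets c_i = Σα_j = 24 for every i, so G^SO = 6·24 = 144.
W^SO = (Σα)·G^SO − ½·6·(Σα)² = (6/2)·24² = 1728.
Deadweight loss = W^SO − W^NE = 1203.

1203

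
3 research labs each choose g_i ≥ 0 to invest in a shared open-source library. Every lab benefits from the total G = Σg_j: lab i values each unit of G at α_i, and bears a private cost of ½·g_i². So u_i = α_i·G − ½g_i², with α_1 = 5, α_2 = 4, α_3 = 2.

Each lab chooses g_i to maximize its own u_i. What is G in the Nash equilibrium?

11

Lab i's FOC: ∂u_i/∂g_i = α_i − g_i = 0, so g_i* = α_i.
NE contributions = (5, 4, 2); G = 11.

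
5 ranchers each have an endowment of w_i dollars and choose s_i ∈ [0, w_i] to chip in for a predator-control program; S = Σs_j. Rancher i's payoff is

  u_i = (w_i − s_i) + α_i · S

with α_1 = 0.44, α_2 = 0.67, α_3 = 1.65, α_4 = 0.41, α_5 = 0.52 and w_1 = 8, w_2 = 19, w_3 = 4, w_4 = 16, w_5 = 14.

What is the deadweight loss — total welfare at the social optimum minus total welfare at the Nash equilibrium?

∂u_i/∂s_i = α_i − 1, so rancher i contributes w_i if α_i > 1, else 0.
α_i > 1 for i ∈ {3}; NE contributions (0, 0, 4, 0, 0), S = 4.
W^NE = Σw_i − S^NE + (Σα_i)·S^NE = 61 + 2.69·4 = 71.76.
Planner: ∂(Σu_j)/∂s_i = Σα_j − 1 = 2.69 > 0, so everyone contributes w_i; S^SO = 61, W^SO = 61 + 2.69·61 = 225.09.
Deadweight loss = 153.33.

153.33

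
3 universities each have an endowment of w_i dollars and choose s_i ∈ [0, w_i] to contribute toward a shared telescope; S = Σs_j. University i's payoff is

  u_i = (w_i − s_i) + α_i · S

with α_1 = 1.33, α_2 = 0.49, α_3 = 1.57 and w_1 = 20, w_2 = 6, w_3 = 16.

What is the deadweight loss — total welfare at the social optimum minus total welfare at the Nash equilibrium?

∂u_i/∂s_i = α_i − 1, so university i contributes w_i if α_i > 1, else 0.
α_i > 1 for i ∈ {1, 3}; NE contributions (20, 0, 16), S = 36.
W^NE = Σw_i − S^NE + (Σα_i)·S^NE = 42 + 2.39·36 = 128.04.
Planner: ∂(Σu_j)/∂s_i = Σα_j − 1 = 2.39 > 0, so everyone contributes w_i; S^SO = 42, W^SO = 42 + 2.39·42 = 142.38.
Deadweight loss = 14.34.

14.34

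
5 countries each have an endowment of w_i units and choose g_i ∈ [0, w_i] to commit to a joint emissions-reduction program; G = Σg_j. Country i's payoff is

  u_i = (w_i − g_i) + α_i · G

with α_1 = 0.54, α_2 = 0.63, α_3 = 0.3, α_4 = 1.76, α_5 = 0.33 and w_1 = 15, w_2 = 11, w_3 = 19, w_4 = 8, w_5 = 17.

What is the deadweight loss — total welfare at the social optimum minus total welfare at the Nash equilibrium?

∂u_i/∂g_i = α_i − 1, so country i contributes w_i if α_i > 1, else 0.
α_i > 1 for i ∈ {4}; NE contributions (0, 0, 0, 8, 0), G = 8.
W^NE = Σw_i − G^NE + (Σα_i)·G^NE = 70 + 2.56·8 = 90.48.
Planner: ∂(Σu_j)/∂g_i = Σα_j − 1 = 2.56 > 0, so everyone contributes w_i; G^SO = 70, W^SO = 70 + 2.56·70 = 249.2.
Deadweight loss = 158.72.

158.72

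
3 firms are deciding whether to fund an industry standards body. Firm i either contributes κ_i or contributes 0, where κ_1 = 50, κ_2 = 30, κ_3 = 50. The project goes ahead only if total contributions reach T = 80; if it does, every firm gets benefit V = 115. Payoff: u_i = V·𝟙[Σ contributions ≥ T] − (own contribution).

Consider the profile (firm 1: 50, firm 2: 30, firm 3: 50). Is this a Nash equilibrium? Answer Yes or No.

No

Total = 130 ≥ 80: provided.
Firm 1 (pledges 50, payoff 65): dropping to 0 → total 80, payoff 115. Profitable deviation.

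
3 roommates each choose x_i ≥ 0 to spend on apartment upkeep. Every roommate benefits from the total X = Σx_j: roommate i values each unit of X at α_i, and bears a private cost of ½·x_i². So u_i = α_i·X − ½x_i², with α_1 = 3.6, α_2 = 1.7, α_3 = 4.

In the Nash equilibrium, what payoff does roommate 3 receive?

29.2

Roommate i's FOC: ∂u_i/∂x_i = α_i − x_i = 0, so x_i* = α_i.
NE contributions = (3.6, 1.7, 4); X = 9.3.
u_3 = α_3·X − ½·(x_3)² = 4·9.3 − ½·4² = 29.2.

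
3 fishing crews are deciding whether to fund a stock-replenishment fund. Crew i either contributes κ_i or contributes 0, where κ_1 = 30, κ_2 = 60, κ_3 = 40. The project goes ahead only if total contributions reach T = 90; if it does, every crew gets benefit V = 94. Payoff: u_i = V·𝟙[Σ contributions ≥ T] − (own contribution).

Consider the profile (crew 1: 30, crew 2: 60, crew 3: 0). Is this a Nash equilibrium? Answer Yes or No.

Yes

Total = 90 ≥ 90: provided.
Crew 1 (pledges 30, payoff 64): dropping to 0 → total 60, payoff 0. No gain.
Crew 2 (pledges 60, payoff 34): dropping to 0 → total 30, payoff 0. No gain.
Crew 3 (pledges 0, payoff 94): pledging 40 → total 130, payoff 54. No gain.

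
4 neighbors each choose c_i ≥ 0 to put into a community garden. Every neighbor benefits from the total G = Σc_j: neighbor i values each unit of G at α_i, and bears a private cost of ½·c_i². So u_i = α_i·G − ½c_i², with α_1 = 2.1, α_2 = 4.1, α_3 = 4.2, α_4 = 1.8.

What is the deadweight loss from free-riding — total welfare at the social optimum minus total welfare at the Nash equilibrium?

169.89

Neighbor i's FOC: ∂u_i/∂c_i = α_i − c_i = 0, so c_i* = α_i.
NE contributions = (2.1, 4.1, 4.2, 1.8); G = 12.2.
W^NE = (Σα)·G − ½Σα_i² = 12.2² − ½·42.1 = 127.79.
Planner sets c_i = Σα_j = 12.2 for every i, so G^SO = 4·12.2 = 48.8.
W^SO = (Σα)·G^SO − ½·4·(Σα)² = (4/2)·12.2² = 297.68.
Deadweight loss = W^SO − W^NE = 169.89.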